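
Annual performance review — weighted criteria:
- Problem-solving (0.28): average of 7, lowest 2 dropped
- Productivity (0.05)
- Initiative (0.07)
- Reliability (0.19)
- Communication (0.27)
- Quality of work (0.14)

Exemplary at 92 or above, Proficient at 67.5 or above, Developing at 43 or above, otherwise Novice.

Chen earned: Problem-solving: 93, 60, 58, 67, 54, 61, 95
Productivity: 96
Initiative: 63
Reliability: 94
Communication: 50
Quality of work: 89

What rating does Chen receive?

Proficient

Problem-solving: drop 54, 58 → average of remaining 5 = 376/5 = 75.2
Weighted total:
  Problem-solving 75.2 × 0.28 = 21.056
  Productivity 96 × 0.05 = 4.8
  Initiative 63 × 0.07 = 4.41
  Reliability 94 × 0.19 = 17.86
  Communication 50 × 0.27 = 13.5
  Quality of work 89 × 0.14 = 12.46
Sum = 74.086
74.086 is ≥ 67.5 and < 92 → Proficient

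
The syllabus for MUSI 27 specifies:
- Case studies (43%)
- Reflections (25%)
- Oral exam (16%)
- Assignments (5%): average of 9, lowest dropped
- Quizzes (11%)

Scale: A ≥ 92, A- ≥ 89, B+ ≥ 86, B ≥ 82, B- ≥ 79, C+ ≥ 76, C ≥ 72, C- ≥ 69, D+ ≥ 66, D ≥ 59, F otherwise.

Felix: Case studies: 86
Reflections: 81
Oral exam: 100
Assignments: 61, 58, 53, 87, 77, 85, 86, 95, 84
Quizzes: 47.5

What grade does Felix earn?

Assignments: drop 53 → average of remaining 8 = 633/8 = 79.125
Weighted total:
  Case studies 86 × 0.43 = 36.98
  Reflections 81 × 0.25 = 20.25
  Oral exam 100 × 0.16 = 16
  Assignments 79.125 × 0.05 = 3.95625
  Quizzes 47.5 × 0.11 = 5.225
Sum = 82.41125
82.41125 is ≥ 82 and < 86 → B

B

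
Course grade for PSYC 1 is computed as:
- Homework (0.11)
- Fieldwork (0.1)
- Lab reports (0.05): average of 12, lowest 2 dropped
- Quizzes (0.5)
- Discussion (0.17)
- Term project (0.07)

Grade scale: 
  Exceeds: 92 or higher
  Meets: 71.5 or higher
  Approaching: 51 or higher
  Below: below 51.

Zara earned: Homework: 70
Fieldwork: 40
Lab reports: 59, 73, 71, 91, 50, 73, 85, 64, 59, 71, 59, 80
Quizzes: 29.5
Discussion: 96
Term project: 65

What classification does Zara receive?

Below

Lab reports: drop 50, 59 → average of remaining 10 = 726/10 = 72.6
Weighted total:
  Homework 70 × 0.11 = 7.7
  Fieldwork 40 × 0.1 = 4
  Lab reports 72.6 × 0.05 = 3.63
  Quizzes 29.5 × 0.5 = 14.75
  Discussion 96 × 0.17 = 16.32
  Term project 65 × 0.07 = 4.55
Sum = 50.95
50.95 < 51 → Below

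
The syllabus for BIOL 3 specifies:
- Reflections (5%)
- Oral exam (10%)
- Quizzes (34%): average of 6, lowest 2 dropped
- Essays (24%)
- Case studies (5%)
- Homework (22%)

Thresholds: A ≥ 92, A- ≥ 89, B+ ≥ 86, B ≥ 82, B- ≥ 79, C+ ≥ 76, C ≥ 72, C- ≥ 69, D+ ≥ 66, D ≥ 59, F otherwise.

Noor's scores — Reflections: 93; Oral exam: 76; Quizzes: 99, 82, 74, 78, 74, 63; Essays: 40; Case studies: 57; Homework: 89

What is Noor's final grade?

Quizzes: drop 63, 74 → average of remaining 4 = 333/4 = 83.25
Weighted total:
  Reflections 93 × 0.05 = 4.65
  Oral exam 76 × 0.1 = 7.6
  Quizzes 83.25 × 0.34 = 28.305
  Essays 40 × 0.24 = 9.6
  Case studies 57 × 0.05 = 2.85
  Homework 89 × 0.22 = 19.58
Sum = 72.585
72.585 is ≥ 72 and < 76 → C

C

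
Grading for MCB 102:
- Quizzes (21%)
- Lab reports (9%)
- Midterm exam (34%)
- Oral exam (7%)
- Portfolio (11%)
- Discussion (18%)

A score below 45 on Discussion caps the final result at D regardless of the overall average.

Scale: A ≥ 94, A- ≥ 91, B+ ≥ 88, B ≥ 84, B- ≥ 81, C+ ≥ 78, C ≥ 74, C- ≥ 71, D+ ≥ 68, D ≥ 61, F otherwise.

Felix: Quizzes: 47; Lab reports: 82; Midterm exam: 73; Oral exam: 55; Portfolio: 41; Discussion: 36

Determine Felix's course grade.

F

Discussion score 36 < 45: minimum not met.
Weighted total:
  Quizzes 47 × 0.21 = 9.87
  Lab reports 82 × 0.09 = 7.38
  Midterm exam 73 × 0.34 = 24.82
  Oral exam 55 × 0.07 = 3.85
  Portfolio 41 × 0.11 = 4.51
  Discussion 36 × 0.18 = 6.48
Sum = 56.91
56.91 would be F; cap at D applies → F.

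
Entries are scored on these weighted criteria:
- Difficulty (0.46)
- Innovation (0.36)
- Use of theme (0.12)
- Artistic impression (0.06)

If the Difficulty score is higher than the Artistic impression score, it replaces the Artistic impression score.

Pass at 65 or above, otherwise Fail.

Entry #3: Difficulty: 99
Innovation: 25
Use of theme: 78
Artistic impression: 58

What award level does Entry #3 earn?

Pass

Difficulty (99) > Artistic impression (58), so Artistic impression counts as 99.
Weighted total:
  Difficulty 99 × 0.46 = 45.54
  Innovation 25 × 0.36 = 9
  Use of theme 78 × 0.12 = 9.36
  Artistic impression 99 × 0.06 = 5.94
Sum = 69.84
69.84 ≥ 65 → Pass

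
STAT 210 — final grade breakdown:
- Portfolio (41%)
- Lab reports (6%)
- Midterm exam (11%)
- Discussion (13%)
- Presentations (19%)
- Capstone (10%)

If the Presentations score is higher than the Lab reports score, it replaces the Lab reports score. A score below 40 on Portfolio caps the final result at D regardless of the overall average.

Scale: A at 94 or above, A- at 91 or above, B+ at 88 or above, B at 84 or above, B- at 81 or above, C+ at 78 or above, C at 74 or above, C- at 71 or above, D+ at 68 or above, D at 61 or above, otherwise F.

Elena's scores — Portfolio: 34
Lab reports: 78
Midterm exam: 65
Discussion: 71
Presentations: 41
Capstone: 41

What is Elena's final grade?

F

Presentations (41) ≤ Lab reports (78), so Lab reports stays at 78.
Portfolio score 34 < 40: minimum not met.
Weighted total:
  Portfolio 34 × 0.41 = 13.94
  Lab reports 78 × 0.06 = 4.68
  Midterm exam 65 × 0.11 = 7.15
  Discussion 71 × 0.13 = 9.23
  Presentations 41 × 0.19 = 7.79
  Capstone 41 × 0.1 = 4.1
Sum = 46.89
46.89 would be F; cap at D applies → F.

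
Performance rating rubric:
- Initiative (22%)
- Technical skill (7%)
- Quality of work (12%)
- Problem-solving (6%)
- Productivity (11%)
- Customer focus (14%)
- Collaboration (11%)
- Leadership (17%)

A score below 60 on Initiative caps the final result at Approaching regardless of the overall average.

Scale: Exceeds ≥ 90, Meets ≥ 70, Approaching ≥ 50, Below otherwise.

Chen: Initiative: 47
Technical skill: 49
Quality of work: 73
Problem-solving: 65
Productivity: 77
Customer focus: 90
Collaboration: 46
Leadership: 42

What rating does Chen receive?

Approaching

Initiative score 47 < 60: minimum not met.
Weighted total:
  Initiative 47 × 0.22 = 10.34
  Technical skill 49 × 0.07 = 3.43
  Quality of work 73 × 0.12 = 8.76
  Problem-solving 65 × 0.06 = 3.9
  Productivity 77 × 0.11 = 8.47
  Customer focus 90 × 0.14 = 12.6
  Collaboration 46 × 0.11 = 5.06
  Leadership 42 × 0.17 = 7.14
Sum = 59.7
59.7 would be Approaching; cap at Approaching applies → Approaching.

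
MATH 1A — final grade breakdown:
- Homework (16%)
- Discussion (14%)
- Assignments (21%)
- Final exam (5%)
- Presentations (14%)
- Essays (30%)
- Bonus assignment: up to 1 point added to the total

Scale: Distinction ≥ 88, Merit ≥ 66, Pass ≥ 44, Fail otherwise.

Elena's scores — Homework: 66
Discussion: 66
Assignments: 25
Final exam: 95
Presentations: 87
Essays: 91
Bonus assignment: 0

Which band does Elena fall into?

Merit

Weighted total:
  Homework 66 × 0.16 = 10.56
  Discussion 66 × 0.14 = 9.24
  Assignments 25 × 0.21 = 5.25
  Final exam 95 × 0.05 = 4.75
  Presentations 87 × 0.14 = 12.18
  Essays 91 × 0.3 = 27.3
Sum = 69.28
Bonus assignment: 69.28 + 0 = 69.28
69.28 is ≥ 66 and < 88 → Merit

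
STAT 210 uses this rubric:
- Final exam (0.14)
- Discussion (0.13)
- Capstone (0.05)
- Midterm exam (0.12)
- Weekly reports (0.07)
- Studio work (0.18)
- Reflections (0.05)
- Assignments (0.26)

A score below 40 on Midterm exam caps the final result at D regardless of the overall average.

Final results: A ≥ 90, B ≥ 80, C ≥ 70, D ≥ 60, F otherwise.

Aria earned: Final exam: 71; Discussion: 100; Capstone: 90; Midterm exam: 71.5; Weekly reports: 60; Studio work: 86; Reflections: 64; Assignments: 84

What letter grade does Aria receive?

Midterm exam score 71.5 ≥ 40: minimum met.
Weighted total:
  Final exam 71 × 0.14 = 9.94
  Discussion 100 × 0.13 = 13
  Capstone 90 × 0.05 = 4.5
  Midterm exam 71.5 × 0.12 = 8.58
  Weekly reports 60 × 0.07 = 4.2
  Studio work 86 × 0.18 = 15.48
  Reflections 64 × 0.05 = 3.2
  Assignments 84 × 0.26 = 21.84
Sum = 80.74
80.74 is ≥ 80 and < 90 → B

B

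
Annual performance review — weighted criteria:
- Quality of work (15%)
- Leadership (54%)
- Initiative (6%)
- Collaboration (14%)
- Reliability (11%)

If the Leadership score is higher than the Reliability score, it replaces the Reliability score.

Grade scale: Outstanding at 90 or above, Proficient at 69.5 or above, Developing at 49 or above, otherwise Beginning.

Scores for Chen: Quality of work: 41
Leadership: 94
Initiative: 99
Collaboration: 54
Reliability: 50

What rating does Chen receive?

Leadership (94) > Reliability (50), so Reliability counts as 94.
Weighted total:
  Quality of work 41 × 0.15 = 6.15
  Leadership 94 × 0.54 = 50.76
  Initiative 99 × 0.06 = 5.94
  Collaboration 54 × 0.14 = 7.56
  Reliability 94 × 0.11 = 10.34
Sum = 80.75
80.75 is ≥ 69.5 and < 90 → Proficient

Proficient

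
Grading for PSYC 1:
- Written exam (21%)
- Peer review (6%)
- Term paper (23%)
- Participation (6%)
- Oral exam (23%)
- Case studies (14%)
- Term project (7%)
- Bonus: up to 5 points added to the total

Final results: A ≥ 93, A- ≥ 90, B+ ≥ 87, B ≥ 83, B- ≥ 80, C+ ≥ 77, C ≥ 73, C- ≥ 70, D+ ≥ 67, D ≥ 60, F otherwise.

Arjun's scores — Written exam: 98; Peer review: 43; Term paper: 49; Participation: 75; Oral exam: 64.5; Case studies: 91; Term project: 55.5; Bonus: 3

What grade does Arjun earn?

Weighted total:
  Written exam 98 × 0.21 = 20.58
  Peer review 43 × 0.06 = 2.58
  Term paper 49 × 0.23 = 11.27
  Participation 75 × 0.06 = 4.5
  Oral exam 64.5 × 0.23 = 14.835
  Case studies 91 × 0.14 = 12.74
  Term project 55.5 × 0.07 = 3.885
Sum = 70.39
Bonus: 70.39 + 3 = 73.39
73.39 is ≥ 73 and < 77 → C

C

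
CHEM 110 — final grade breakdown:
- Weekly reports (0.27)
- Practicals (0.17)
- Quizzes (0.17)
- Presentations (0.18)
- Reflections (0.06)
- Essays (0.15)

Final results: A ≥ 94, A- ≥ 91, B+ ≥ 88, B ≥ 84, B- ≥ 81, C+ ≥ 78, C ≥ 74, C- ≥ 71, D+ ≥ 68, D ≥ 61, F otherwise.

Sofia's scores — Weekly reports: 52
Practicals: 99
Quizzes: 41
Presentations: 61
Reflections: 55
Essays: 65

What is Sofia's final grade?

D

Weighted total:
  Weekly reports 52 × 0.27 = 14.04
  Practicals 99 × 0.17 = 16.83
  Quizzes 41 × 0.17 = 6.97
  Presentations 61 × 0.18 = 10.98
  Reflections 55 × 0.06 = 3.3
  Essays 65 × 0.15 = 9.75
Sum = 61.87
61.87 is ≥ 61 and < 68 → D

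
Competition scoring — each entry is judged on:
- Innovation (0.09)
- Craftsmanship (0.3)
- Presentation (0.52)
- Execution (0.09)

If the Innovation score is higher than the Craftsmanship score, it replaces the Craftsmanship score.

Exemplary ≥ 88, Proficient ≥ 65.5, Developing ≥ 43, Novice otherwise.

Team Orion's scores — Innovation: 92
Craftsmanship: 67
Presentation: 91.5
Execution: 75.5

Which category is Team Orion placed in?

Innovation (92) > Craftsmanship (67), so Craftsmanship counts as 92.
Weighted total:
  Innovation 92 × 0.09 = 8.28
  Craftsmanship 92 × 0.3 = 27.6
  Presentation 91.5 × 0.52 = 47.58
  Execution 75.5 × 0.09 = 6.795
Sum = 90.255
90.255 ≥ 88 → Exemplary

Exemplary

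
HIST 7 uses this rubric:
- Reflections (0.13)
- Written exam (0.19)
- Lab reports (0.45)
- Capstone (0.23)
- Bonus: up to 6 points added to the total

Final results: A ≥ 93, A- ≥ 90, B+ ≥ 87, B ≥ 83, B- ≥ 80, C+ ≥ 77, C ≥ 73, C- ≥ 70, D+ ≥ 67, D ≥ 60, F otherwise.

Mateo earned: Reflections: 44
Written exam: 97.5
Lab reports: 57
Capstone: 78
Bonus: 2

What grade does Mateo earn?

Weighted total:
  Reflections 44 × 0.13 = 5.72
  Written exam 97.5 × 0.19 = 18.525
  Lab reports 57 × 0.45 = 25.65
  Capstone 78 × 0.23 = 17.94
Sum = 67.835
Bonus: 67.835 + 2 = 69.835
69.835 is ≥ 67 and < 70 → D+

D+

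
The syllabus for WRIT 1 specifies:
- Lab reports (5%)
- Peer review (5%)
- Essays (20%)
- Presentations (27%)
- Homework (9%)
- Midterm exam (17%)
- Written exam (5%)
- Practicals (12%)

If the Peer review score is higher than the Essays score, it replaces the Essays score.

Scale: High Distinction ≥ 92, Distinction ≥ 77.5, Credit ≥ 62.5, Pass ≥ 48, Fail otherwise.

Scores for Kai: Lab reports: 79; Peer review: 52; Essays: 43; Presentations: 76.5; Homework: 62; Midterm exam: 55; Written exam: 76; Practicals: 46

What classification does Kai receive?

Pass

Peer review (52) > Essays (43), so Essays counts as 52.
Weighted total:
  Lab reports 79 × 0.05 = 3.95
  Peer review 52 × 0.05 = 2.6
  Essays 52 × 0.2 = 10.4
  Presentations 76.5 × 0.27 = 20.655
  Homework 62 × 0.09 = 5.58
  Midterm exam 55 × 0.17 = 9.35
  Written exam 76 × 0.05 = 3.8
  Practicals 46 × 0.12 = 5.52
Sum = 61.855
61.855 is ≥ 48 and < 62.5 → Pass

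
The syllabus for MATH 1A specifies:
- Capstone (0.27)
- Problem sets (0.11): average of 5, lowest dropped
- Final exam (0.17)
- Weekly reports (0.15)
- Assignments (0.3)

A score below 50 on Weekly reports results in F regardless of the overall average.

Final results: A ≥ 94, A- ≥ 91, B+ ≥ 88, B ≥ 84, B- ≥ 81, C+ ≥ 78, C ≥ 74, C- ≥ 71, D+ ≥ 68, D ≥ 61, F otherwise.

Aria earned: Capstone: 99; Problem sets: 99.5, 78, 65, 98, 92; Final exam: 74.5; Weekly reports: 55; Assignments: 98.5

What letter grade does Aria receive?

B

Problem sets: drop 65 → average of remaining 4 = 367.5/4 = 91.875
Weekly reports score 55 ≥ 50: minimum met.
Weighted total:
  Capstone 99 × 0.27 = 26.73
  Problem sets 91.875 × 0.11 = 10.10625
  Final exam 74.5 × 0.17 = 12.665
  Weekly reports 55 × 0.15 = 8.25
  Assignments 98.5 × 0.3 = 29.55
Sum = 87.30125
87.30125 is ≥ 84 and < 88 → B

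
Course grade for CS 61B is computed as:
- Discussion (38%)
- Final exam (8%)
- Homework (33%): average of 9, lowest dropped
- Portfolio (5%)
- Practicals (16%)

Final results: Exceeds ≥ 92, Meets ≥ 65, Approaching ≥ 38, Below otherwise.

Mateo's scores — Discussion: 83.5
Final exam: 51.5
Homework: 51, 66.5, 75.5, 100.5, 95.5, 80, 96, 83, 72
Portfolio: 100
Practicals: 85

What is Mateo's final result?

Meets

Homework: drop 51 → average of remaining 8 = 669/8 = 83.625
Weighted total:
  Discussion 83.5 × 0.38 = 31.73
  Final exam 51.5 × 0.08 = 4.12
  Homework 83.625 × 0.33 = 27.59625
  Portfolio 100 × 0.05 = 5
  Practicals 85 × 0.16 = 13.6
Sum = 82.04625
82.04625 is ≥ 65 and < 92 → Meets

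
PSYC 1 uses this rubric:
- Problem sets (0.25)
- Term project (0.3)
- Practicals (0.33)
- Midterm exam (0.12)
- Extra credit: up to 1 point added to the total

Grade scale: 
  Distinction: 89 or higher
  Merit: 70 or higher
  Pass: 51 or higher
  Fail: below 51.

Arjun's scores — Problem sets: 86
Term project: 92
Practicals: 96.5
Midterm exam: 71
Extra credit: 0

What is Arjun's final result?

Distinction

Weighted total:
  Problem sets 86 × 0.25 = 21.5
  Term project 92 × 0.3 = 27.6
  Practicals 96.5 × 0.33 = 31.845
  Midterm exam 71 × 0.12 = 8.52
Sum = 89.465
Extra credit: 89.465 + 0 = 89.465
89.465 ≥ 89 → Distinction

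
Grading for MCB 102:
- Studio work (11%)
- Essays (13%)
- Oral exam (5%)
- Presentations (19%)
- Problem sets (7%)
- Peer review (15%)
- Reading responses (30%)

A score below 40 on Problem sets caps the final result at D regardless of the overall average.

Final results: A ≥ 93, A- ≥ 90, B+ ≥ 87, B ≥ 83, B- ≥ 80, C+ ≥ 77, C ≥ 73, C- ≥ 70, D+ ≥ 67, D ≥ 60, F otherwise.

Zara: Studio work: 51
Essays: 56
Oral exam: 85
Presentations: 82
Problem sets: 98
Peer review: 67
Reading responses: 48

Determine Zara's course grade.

Problem sets score 98 ≥ 40: minimum met.
Weighted total:
  Studio work 51 × 0.11 = 5.61
  Essays 56 × 0.13 = 7.28
  Oral exam 85 × 0.05 = 4.25
  Presentations 82 × 0.19 = 15.58
  Problem sets 98 × 0.07 = 6.86
  Peer review 67 × 0.15 = 10.05
  Reading responses 48 × 0.3 = 14.4
Sum = 64.03
64.03 is ≥ 60 and < 67 → D

D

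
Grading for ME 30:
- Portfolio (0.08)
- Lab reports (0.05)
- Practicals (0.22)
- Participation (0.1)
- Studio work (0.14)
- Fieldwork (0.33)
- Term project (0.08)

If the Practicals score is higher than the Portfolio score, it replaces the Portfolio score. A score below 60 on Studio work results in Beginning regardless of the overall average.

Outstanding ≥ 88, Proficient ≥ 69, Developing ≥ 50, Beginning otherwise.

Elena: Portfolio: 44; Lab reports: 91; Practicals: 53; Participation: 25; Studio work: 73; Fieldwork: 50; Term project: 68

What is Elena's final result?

Practicals (53) > Portfolio (44), so Portfolio counts as 53.
Studio work score 73 ≥ 60: minimum met.
Weighted total:
  Portfolio 53 × 0.08 = 4.24
  Lab reports 91 × 0.05 = 4.55
  Practicals 53 × 0.22 = 11.66
  Participation 25 × 0.1 = 2.5
  Studio work 73 × 0.14 = 10.22
  Fieldwork 50 × 0.33 = 16.5
  Term project 68 × 0.08 = 5.44
Sum = 55.11
55.11 is ≥ 50 and < 69 → Developing

Developing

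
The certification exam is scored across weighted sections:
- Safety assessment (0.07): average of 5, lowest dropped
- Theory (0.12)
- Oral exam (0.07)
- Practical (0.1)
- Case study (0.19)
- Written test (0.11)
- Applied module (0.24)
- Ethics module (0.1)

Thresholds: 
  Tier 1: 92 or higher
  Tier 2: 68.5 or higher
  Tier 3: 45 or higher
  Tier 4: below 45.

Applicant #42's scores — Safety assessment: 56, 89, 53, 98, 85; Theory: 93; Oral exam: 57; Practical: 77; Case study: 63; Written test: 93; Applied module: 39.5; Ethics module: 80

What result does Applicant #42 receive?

Tier 3

Safety assessment: drop 53 → average of remaining 4 = 328/4 = 82
Weighted total:
  Safety assessment 82 × 0.07 = 5.74
  Theory 93 × 0.12 = 11.16
  Oral exam 57 × 0.07 = 3.99
  Practical 77 × 0.1 = 7.7
  Case study 63 × 0.19 = 11.97
  Written test 93 × 0.11 = 10.23
  Applied module 39.5 × 0.24 = 9.48
  Ethics module 80 × 0.1 = 8
Sum = 68.27
68.27 is ≥ 45 and < 68.5 → Tier 3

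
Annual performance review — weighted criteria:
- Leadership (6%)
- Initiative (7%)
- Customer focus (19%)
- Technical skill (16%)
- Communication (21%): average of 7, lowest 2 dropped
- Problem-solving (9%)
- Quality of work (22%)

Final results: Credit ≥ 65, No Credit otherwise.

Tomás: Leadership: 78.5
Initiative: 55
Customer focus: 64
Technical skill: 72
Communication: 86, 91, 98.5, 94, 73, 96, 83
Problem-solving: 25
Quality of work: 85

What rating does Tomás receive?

Credit

Communication: drop 73, 83 → average of remaining 5 = 465.5/5 = 93.1
Weighted total:
  Leadership 78.5 × 0.06 = 4.71
  Initiative 55 × 0.07 = 3.85
  Customer focus 64 × 0.19 = 12.16
  Technical skill 72 × 0.16 = 11.52
  Communication 93.1 × 0.21 = 19.551
  Problem-solving 25 × 0.09 = 2.25
  Quality of work 85 × 0.22 = 18.7
Sum = 72.741
72.741 ≥ 65 → Credit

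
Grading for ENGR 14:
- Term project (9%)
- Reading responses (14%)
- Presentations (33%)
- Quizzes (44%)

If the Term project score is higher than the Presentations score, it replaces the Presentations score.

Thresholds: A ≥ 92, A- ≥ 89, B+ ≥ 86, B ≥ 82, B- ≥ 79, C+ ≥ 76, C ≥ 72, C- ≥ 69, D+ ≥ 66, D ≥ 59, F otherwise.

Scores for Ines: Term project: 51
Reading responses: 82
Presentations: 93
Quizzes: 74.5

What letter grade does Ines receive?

Term project (51) ≤ Presentations (93), so Presentations stays at 93.
Weighted total:
  Term project 51 × 0.09 = 4.59
  Reading responses 82 × 0.14 = 11.48
  Presentations 93 × 0.33 = 30.69
  Quizzes 74.5 × 0.44 = 32.78
Sum = 79.54
79.54 is ≥ 79 and < 82 → B-

B-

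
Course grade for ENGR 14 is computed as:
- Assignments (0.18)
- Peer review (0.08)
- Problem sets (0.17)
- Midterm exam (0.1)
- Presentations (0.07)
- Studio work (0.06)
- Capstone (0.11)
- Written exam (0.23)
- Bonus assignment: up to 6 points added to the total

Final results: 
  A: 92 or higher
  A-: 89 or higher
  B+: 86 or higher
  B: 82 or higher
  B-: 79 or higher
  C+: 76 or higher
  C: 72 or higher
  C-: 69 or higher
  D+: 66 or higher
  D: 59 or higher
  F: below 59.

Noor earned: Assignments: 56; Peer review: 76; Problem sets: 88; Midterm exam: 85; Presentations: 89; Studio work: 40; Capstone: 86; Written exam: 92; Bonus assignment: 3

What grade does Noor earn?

Weighted total:
  Assignments 56 × 0.18 = 10.08
  Peer review 76 × 0.08 = 6.08
  Problem sets 88 × 0.17 = 14.96
  Midterm exam 85 × 0.1 = 8.5
  Presentations 89 × 0.07 = 6.23
  Studio work 40 × 0.06 = 2.4
  Capstone 86 × 0.11 = 9.46
  Written exam 92 × 0.23 = 21.16
Sum = 78.87
Bonus assignment: 78.87 + 3 = 81.87
81.87 is ≥ 79 and < 82 → B-

B-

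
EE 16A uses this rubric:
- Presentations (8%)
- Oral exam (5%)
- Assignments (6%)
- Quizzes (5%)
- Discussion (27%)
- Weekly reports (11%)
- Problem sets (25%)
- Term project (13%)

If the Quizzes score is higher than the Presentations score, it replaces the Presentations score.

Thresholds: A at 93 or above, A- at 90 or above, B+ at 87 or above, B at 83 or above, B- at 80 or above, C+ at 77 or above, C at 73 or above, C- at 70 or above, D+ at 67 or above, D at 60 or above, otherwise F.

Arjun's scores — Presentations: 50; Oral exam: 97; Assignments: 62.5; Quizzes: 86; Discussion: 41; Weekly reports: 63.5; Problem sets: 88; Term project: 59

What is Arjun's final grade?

D+

Quizzes (86) > Presentations (50), so Presentations counts as 86.
Weighted total:
  Presentations 86 × 0.08 = 6.88
  Oral exam 97 × 0.05 = 4.85
  Assignments 62.5 × 0.06 = 3.75
  Quizzes 86 × 0.05 = 4.3
  Discussion 41 × 0.27 = 11.07
  Weekly reports 63.5 × 0.11 = 6.985
  Problem sets 88 × 0.25 = 22
  Term project 59 × 0.13 = 7.67
Sum = 67.505
67.505 is ≥ 67 and < 70 → D+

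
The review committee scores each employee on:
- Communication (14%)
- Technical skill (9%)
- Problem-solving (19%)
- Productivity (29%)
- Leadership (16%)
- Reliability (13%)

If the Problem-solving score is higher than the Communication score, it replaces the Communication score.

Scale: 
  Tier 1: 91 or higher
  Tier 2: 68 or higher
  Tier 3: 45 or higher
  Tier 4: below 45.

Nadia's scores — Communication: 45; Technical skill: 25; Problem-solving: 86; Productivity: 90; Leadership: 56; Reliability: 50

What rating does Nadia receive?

Tier 2

Problem-solving (86) > Communication (45), so Communication counts as 86.
Weighted total:
  Communication 86 × 0.14 = 12.04
  Technical skill 25 × 0.09 = 2.25
  Problem-solving 86 × 0.19 = 16.34
  Productivity 90 × 0.29 = 26.1
  Leadership 56 × 0.16 = 8.96
  Reliability 50 × 0.13 = 6.5
Sum = 72.19
72.19 is ≥ 68 and < 91 → Tier 2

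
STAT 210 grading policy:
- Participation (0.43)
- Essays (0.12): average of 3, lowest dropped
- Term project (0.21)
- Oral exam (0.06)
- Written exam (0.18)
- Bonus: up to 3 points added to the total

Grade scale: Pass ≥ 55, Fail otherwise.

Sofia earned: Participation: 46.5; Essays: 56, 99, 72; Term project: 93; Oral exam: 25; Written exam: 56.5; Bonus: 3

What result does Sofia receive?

Essays: drop 56 → average of remaining 2 = 171/2 = 85.5
Weighted total:
  Participation 46.5 × 0.43 = 19.995
  Essays 85.5 × 0.12 = 10.26
  Term project 93 × 0.21 = 19.53
  Oral exam 25 × 0.06 = 1.5
  Written exam 56.5 × 0.18 = 10.17
Sum = 61.455
Bonus: 61.455 + 3 = 64.455
64.455 ≥ 55 → Pass

Pass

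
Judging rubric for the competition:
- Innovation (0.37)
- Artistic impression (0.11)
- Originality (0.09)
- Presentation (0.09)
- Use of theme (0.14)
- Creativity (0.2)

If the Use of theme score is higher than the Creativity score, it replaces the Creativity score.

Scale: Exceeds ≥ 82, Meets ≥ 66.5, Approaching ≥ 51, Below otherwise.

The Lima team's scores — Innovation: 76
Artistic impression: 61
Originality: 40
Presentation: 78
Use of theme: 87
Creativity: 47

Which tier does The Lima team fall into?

Meets

Use of theme (87) > Creativity (47), so Creativity counts as 87.
Weighted total:
  Innovation 76 × 0.37 = 28.12
  Artistic impression 61 × 0.11 = 6.71
  Originality 40 × 0.09 = 3.6
  Presentation 78 × 0.09 = 7.02
  Use of theme 87 × 0.14 = 12.18
  Creativity 87 × 0.2 = 17.4
Sum = 75.03
75.03 is ≥ 66.5 and < 82 → Meets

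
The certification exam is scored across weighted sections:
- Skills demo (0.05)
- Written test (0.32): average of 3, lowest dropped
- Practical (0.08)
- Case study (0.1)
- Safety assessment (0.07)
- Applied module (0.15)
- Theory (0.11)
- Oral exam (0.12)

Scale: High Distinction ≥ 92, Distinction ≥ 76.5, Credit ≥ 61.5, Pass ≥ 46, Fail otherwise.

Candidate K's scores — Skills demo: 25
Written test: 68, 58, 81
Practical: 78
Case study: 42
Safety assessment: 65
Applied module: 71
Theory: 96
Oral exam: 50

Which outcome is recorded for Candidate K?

Written test: drop 58 → average of remaining 2 = 149/2 = 74.5
Weighted total:
  Skills demo 25 × 0.05 = 1.25
  Written test 74.5 × 0.32 = 23.84
  Practical 78 × 0.08 = 6.24
  Case study 42 × 0.1 = 4.2
  Safety assessment 65 × 0.07 = 4.55
  Applied module 71 × 0.15 = 10.65
  Theory 96 × 0.11 = 10.56
  Oral exam 50 × 0.12 = 6
Sum = 67.29
67.29 is ≥ 61.5 and < 76.5 → Credit

Credit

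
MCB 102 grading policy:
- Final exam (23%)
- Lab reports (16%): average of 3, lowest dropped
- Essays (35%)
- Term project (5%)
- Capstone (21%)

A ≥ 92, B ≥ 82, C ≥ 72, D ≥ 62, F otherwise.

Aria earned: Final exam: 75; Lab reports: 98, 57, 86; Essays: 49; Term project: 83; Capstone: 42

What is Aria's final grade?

Lab reports: drop 57 → average of remaining 2 = 184/2 = 92
Weighted total:
  Final exam 75 × 0.23 = 17.25
  Lab reports 92 × 0.16 = 14.72
  Essays 49 × 0.35 = 17.15
  Term project 83 × 0.05 = 4.15
  Capstone 42 × 0.21 = 8.82
Sum = 62.09
62.09 is ≥ 62 and < 72 → D

D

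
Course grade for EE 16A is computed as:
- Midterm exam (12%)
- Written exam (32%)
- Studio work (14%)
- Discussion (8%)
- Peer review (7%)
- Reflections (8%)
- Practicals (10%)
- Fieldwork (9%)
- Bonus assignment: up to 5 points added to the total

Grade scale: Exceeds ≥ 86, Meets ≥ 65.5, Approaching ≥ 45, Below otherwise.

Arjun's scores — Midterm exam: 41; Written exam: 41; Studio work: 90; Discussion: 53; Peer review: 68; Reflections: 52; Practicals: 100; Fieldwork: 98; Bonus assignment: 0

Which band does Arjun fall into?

Weighted total:
  Midterm exam 41 × 0.12 = 4.92
  Written exam 41 × 0.32 = 13.12
  Studio work 90 × 0.14 = 12.6
  Discussion 53 × 0.08 = 4.24
  Peer review 68 × 0.07 = 4.76
  Reflections 52 × 0.08 = 4.16
  Practicals 100 × 0.1 = 10
  Fieldwork 98 × 0.09 = 8.82
Sum = 62.62
Bonus assignment: 62.62 + 0 = 62.62
62.62 is ≥ 45 and < 65.5 → Approaching

Approaching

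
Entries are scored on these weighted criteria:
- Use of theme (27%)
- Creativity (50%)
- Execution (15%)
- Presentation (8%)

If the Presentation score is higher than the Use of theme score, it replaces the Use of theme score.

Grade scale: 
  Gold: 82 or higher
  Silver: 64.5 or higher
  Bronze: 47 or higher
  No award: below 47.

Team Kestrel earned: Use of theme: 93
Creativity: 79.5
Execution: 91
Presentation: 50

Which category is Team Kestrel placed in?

Presentation (50) ≤ Use of theme (93), so Use of theme stays at 93.
Weighted total:
  Use of theme 93 × 0.27 = 25.11
  Creativity 79.5 × 0.5 = 39.75
  Execution 91 × 0.15 = 13.65
  Presentation 50 × 0.08 = 4
Sum = 82.51
82.51 ≥ 82 → Gold

Gold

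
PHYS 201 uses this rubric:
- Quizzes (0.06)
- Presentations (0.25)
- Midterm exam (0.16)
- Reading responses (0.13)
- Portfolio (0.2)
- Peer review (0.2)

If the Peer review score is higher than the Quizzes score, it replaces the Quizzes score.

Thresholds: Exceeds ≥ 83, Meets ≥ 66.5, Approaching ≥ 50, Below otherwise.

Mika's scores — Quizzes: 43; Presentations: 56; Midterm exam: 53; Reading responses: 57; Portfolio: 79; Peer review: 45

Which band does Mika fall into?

Peer review (45) > Quizzes (43), so Quizzes counts as 45.
Weighted total:
  Quizzes 45 × 0.06 = 2.7
  Presentations 56 × 0.25 = 14
  Midterm exam 53 × 0.16 = 8.48
  Reading responses 57 × 0.13 = 7.41
  Portfolio 79 × 0.2 = 15.8
  Peer review 45 × 0.2 = 9
Sum = 57.39
57.39 is ≥ 50 and < 66.5 → Approaching

Approaching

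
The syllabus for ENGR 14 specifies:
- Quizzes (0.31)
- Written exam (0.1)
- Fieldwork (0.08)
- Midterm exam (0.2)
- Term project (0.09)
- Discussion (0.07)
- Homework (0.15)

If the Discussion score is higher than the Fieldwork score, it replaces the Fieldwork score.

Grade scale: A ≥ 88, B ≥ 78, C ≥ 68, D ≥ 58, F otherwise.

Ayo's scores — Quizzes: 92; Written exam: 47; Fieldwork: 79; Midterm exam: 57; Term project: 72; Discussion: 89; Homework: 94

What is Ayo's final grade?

B

Discussion (89) > Fieldwork (79), so Fieldwork counts as 89.
Weighted total:
  Quizzes 92 × 0.31 = 28.52
  Written exam 47 × 0.1 = 4.7
  Fieldwork 89 × 0.08 = 7.12
  Midterm exam 57 × 0.2 = 11.4
  Term project 72 × 0.09 = 6.48
  Discussion 89 × 0.07 = 6.23
  Homework 94 × 0.15 = 14.1
Sum = 78.55
78.55 is ≥ 78 and < 88 → B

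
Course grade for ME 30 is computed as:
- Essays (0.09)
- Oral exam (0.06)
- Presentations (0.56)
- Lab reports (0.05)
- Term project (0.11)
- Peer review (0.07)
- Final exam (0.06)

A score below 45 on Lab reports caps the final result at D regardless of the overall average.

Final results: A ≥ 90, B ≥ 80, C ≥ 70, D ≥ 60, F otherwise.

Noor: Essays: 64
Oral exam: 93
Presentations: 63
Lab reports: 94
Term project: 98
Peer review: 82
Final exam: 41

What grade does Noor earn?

C

Lab reports score 94 ≥ 45: minimum met.
Weighted total:
  Essays 64 × 0.09 = 5.76
  Oral exam 93 × 0.06 = 5.58
  Presentations 63 × 0.56 = 35.28
  Lab reports 94 × 0.05 = 4.7
  Term project 98 × 0.11 = 10.78
  Peer review 82 × 0.07 = 5.74
  Final exam 41 × 0.06 = 2.46
Sum = 70.3
70.3 is ≥ 70 and < 80 → C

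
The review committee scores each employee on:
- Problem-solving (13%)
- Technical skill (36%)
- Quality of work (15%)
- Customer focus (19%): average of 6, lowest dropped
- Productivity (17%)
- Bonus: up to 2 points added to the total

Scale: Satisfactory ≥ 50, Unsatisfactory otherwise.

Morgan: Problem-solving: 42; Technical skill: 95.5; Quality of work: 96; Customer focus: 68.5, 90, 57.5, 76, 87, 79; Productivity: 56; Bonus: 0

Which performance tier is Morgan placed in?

Customer focus: drop 57.5 → average of remaining 5 = 400.5/5 = 80.1
Weighted total:
  Problem-solving 42 × 0.13 = 5.46
  Technical skill 95.5 × 0.36 = 34.38
  Quality of work 96 × 0.15 = 14.4
  Customer focus 80.1 × 0.19 = 15.219
  Productivity 56 × 0.17 = 9.52
Sum = 78.979
Bonus: 78.979 + 0 = 78.979
78.979 ≥ 50 → Satisfactory

Satisfactory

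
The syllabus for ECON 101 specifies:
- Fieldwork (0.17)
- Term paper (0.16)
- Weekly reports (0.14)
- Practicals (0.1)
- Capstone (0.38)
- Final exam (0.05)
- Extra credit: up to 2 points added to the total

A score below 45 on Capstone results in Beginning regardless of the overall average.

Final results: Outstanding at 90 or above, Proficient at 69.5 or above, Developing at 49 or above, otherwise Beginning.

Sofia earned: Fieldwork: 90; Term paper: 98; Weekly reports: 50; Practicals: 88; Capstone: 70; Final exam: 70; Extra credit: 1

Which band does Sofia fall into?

Proficient

Capstone score 70 ≥ 45: minimum met.
Weighted total:
  Fieldwork 90 × 0.17 = 15.3
  Term paper 98 × 0.16 = 15.68
  Weekly reports 50 × 0.14 = 7
  Practicals 88 × 0.1 = 8.8
  Capstone 70 × 0.38 = 26.6
  Final exam 70 × 0.05 = 3.5
Sum = 76.88
Extra credit: 76.88 + 1 = 77.88
77.88 is ≥ 69.5 and < 90 → Proficient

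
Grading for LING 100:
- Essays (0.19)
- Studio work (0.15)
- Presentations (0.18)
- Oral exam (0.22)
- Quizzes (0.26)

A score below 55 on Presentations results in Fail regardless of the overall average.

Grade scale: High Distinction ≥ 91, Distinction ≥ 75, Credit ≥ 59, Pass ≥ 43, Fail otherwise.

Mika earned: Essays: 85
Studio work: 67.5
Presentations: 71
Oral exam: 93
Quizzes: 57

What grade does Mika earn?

Presentations score 71 ≥ 55: minimum met.
Weighted total:
  Essays 85 × 0.19 = 16.15
  Studio work 67.5 × 0.15 = 10.125
  Presentations 71 × 0.18 = 12.78
  Oral exam 93 × 0.22 = 20.46
  Quizzes 57 × 0.26 = 14.82
Sum = 74.335
74.335 is ≥ 59 and < 75 → Credit

Credit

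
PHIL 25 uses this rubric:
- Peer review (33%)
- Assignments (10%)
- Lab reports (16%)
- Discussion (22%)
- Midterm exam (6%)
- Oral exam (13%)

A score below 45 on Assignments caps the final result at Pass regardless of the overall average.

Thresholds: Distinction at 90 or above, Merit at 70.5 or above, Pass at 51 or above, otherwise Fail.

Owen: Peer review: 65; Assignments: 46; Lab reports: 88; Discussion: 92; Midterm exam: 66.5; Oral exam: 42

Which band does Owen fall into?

Pass

Assignments score 46 ≥ 45: minimum met.
Weighted total:
  Peer review 65 × 0.33 = 21.45
  Assignments 46 × 0.1 = 4.6
  Lab reports 88 × 0.16 = 14.08
  Discussion 92 × 0.22 = 20.24
  Midterm exam 66.5 × 0.06 = 3.99
  Oral exam 42 × 0.13 = 5.46
Sum = 69.82
69.82 is ≥ 51 and < 70.5 → Pass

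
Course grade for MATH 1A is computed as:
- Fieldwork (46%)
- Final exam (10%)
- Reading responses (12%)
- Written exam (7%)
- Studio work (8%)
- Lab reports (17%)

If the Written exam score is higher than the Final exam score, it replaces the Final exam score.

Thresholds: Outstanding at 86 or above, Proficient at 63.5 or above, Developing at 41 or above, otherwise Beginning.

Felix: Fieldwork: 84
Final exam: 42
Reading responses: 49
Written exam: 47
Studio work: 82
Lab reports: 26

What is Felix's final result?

Developing

Written exam (47) > Final exam (42), so Final exam counts as 47.
Weighted total:
  Fieldwork 84 × 0.46 = 38.64
  Final exam 47 × 0.1 = 4.7
  Reading responses 49 × 0.12 = 5.88
  Written exam 47 × 0.07 = 3.29
  Studio work 82 × 0.08 = 6.56
  Lab reports 26 × 0.17 = 4.42
Sum = 63.49
63.49 is ≥ 41 and < 63.5 → Developing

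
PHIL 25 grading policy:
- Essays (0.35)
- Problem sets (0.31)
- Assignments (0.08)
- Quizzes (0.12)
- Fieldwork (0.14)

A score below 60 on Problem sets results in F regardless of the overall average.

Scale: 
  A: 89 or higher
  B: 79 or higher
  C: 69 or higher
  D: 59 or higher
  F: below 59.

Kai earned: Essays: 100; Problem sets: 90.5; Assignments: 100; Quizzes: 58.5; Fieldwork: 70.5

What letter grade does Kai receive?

B

Problem sets score 90.5 ≥ 60: minimum met.
Weighted total:
  Essays 100 × 0.35 = 35
  Problem sets 90.5 × 0.31 = 28.055
  Assignments 100 × 0.08 = 8
  Quizzes 58.5 × 0.12 = 7.02
  Fieldwork 70.5 × 0.14 = 9.87
Sum = 87.945
87.945 is ≥ 79 and < 89 → B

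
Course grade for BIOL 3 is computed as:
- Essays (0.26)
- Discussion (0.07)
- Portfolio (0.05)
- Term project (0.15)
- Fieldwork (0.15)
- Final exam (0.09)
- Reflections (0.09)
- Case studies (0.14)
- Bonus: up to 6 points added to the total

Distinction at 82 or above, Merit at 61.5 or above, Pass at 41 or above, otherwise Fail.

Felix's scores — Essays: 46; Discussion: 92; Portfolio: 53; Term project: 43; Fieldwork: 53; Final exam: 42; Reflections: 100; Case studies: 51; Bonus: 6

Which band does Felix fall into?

Weighted total:
  Essays 46 × 0.26 = 11.96
  Discussion 92 × 0.07 = 6.44
  Portfolio 53 × 0.05 = 2.65
  Term project 43 × 0.15 = 6.45
  Fieldwork 53 × 0.15 = 7.95
  Final exam 42 × 0.09 = 3.78
  Reflections 100 × 0.09 = 9
  Case studies 51 × 0.14 = 7.14
Sum = 55.37
Bonus: 55.37 + 6 = 61.37
61.37 is ≥ 41 and < 61.5 → Pass

Pass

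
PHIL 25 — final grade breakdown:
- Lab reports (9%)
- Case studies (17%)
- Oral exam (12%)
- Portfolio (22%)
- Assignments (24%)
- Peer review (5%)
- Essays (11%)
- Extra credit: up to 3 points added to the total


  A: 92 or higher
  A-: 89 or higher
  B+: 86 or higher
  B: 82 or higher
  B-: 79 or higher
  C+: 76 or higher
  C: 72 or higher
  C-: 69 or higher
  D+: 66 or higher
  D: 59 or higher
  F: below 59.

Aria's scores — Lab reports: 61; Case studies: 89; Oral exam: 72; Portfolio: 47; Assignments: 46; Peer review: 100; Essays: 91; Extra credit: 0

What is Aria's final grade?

Weighted total:
  Lab reports 61 × 0.09 = 5.49
  Case studies 89 × 0.17 = 15.13
  Oral exam 72 × 0.12 = 8.64
  Portfolio 47 × 0.22 = 10.34
  Assignments 46 × 0.24 = 11.04
  Peer review 100 × 0.05 = 5
  Essays 91 × 0.11 = 10.01
Sum = 65.65
Extra credit: 65.65 + 0 = 65.65
65.65 is ≥ 59 and < 66 → D

D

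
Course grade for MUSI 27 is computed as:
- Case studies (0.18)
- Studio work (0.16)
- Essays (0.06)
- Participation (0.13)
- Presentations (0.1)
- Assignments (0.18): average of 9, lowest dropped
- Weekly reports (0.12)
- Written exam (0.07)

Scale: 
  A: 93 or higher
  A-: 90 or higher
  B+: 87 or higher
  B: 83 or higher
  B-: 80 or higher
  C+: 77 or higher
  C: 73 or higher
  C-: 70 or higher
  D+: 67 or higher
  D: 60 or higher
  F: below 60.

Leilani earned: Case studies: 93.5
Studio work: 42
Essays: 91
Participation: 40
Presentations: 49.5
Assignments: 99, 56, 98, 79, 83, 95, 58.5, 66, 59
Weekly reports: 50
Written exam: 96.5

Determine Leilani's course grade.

Assignments: drop 56 → average of remaining 8 = 637.5/8 = 79.6875
Weighted total:
  Case studies 93.5 × 0.18 = 16.83
  Studio work 42 × 0.16 = 6.72
  Essays 91 × 0.06 = 5.46
  Participation 40 × 0.13 = 5.2
  Presentations 49.5 × 0.1 = 4.95
  Assignments 79.6875 × 0.18 = 14.34375
  Weekly reports 50 × 0.12 = 6
  Written exam 96.5 × 0.07 = 6.755
Sum = 66.25875
66.25875 is ≥ 60 and < 67 → D

D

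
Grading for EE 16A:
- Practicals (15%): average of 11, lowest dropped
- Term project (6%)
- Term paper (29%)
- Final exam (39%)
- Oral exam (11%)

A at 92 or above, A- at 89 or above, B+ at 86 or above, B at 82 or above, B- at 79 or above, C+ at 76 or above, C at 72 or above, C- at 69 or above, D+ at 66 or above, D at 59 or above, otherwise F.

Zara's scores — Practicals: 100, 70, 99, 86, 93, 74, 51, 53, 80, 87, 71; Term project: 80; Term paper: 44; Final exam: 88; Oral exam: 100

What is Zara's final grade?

Practicals: drop 51 → average of remaining 10 = 813/10 = 81.3
Weighted total:
  Practicals 81.3 × 0.15 = 12.195
  Term project 80 × 0.06 = 4.8
  Term paper 44 × 0.29 = 12.76
  Final exam 88 × 0.39 = 34.32
  Oral exam 100 × 0.11 = 11
Sum = 75.075
75.075 is ≥ 72 and < 76 → C

C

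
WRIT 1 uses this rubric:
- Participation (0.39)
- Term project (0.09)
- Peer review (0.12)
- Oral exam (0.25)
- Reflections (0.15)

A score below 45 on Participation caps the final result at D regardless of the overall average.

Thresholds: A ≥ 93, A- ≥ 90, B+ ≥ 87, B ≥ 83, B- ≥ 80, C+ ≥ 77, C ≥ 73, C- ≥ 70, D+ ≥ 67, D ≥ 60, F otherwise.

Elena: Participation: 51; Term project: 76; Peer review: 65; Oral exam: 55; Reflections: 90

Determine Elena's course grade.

Participation score 51 ≥ 45: minimum met.
Weighted total:
  Participation 51 × 0.39 = 19.89
  Term project 76 × 0.09 = 6.84
  Peer review 65 × 0.12 = 7.8
  Oral exam 55 × 0.25 = 13.75
  Reflections 90 × 0.15 = 13.5
Sum = 61.78
61.78 is ≥ 60 and < 67 → D

D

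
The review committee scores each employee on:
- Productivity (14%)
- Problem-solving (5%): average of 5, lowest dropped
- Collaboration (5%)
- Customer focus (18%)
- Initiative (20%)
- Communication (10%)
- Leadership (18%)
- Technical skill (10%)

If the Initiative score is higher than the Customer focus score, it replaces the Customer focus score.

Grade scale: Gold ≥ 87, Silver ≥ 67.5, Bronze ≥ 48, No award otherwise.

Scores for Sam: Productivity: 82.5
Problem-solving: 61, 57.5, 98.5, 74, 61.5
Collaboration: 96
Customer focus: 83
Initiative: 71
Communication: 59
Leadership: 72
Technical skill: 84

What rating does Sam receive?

Problem-solving: drop 57.5 → average of remaining 4 = 295/4 = 73.75
Initiative (71) ≤ Customer focus (83), so Customer focus stays at 83.
Weighted total:
  Productivity 82.5 × 0.14 = 11.55
  Problem-solving 73.75 × 0.05 = 3.6875
  Collaboration 96 × 0.05 = 4.8
  Customer focus 83 × 0.18 = 14.94
  Initiative 71 × 0.2 = 14.2
  Communication 59 × 0.1 = 5.9
  Leadership 72 × 0.18 = 12.96
  Technical skill 84 × 0.1 = 8.4
Sum = 76.4375
76.4375 is ≥ 67.5 and < 87 → Silver

Silver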